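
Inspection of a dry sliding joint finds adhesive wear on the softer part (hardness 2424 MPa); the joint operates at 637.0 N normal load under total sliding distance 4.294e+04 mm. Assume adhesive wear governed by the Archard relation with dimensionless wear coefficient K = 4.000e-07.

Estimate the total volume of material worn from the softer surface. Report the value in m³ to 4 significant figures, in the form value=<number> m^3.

value=4.514e-12 m^3

Every step carries exact precision — intermediates are shown rounded; a lone final rounding to 4 significant digits.
Distance covered L = 4.294e+04 mm = 42.94 m.
Hardness H = 2424 MPa = 2.424e+09 Pa.
Working in SI base units: W = 637.0 N, H = 2.424e+09 Pa, K = 4.000e-07.
Apply Archard: V = K·W·L/H = 4.000e-07 · 637.0 · 42.94 / 2.424e+09 = 4.514e-12 m³.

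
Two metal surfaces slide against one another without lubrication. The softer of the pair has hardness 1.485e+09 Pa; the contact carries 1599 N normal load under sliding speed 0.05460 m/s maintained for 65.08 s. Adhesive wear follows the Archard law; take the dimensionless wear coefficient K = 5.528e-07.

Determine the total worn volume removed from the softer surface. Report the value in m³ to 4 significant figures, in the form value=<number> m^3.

Intermediates appear rounded, and every step maintains exact precision. Rounded once at the end, at 4 significant figures.
Distance L = v·t = 0.05460 m/s × 65.08 s = 3.553 m.
In SI base units, W = 1599 N, H = 1.485e+09 Pa, K = 5.528e-07.
Wear volume V = K·W·L/H = 5.528e-07 · 1599 · 3.553 / 1.485e+09 = 2.115e-12 m³.

value=2.115e-12 m^3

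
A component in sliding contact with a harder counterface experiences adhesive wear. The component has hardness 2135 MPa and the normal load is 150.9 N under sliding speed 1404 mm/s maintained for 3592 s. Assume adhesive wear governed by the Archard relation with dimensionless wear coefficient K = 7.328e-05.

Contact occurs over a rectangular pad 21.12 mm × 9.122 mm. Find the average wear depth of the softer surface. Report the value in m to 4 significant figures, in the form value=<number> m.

All working math carries exact precision; the intermediates appear rounded, and one final rounding: 4 significant digits.
Convert: Sliding speed v = 1404 mm/s = 1.404 m/s. Distance L = v·t = 1.404 m/s × 3592 s = 5043 m.
Convert: Hardness H = 2135 MPa = 2.135e+09 Pa.
Convert: Pad sides 21.12 mm × 9.122 mm = 0.02112 m × 0.009122 m. Contact area A = 0.02112 m × 0.009122 m = 1.927e-04 m².
Working in SI base units: W = 150.9 N, H = 2.135e+09 Pa, K = 7.328e-05.
Worn volume V = K·W·L/H = 7.328e-05 · 150.9 · 5043 / 2.135e+09 = 2.612e-08 m³.
Mean depth h = V/A = 2.612e-08 / 1.927e-04 = 1.356e-04 m.

value=1.356e-04 m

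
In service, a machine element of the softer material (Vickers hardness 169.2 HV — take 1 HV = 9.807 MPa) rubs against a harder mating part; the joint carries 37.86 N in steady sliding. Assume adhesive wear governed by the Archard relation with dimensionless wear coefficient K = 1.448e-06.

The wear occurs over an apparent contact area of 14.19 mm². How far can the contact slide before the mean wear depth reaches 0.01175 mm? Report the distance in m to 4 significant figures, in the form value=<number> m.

value=5047 m

Intermediates are displayed rounded; all arithmetic carries full precision. Rounded just once to 4 significant figures.
Convert: Hardness H = 169.2 HV × 9.807 MPa/HV = 1659 MPa = 1.659e+09 Pa.
Convert: Contact area A = 14.19 mm² = 1.419e-05 m².
Convert: Depth limit h_lim = 0.01175 mm = 1.175e-05 m.
Restated in SI base units: W = 37.86 N, H = 1.659e+09 Pa, K = 1.448e-06.
Limit volume V_lim = h_lim·A = 1.175e-05 · 1.419e-05 = 1.667e-10 m³.
Life L = V_lim·H/(K·W) = 1.667e-10 · 1.659e+09 / (1.448e-06 · 37.86) = 5047 m.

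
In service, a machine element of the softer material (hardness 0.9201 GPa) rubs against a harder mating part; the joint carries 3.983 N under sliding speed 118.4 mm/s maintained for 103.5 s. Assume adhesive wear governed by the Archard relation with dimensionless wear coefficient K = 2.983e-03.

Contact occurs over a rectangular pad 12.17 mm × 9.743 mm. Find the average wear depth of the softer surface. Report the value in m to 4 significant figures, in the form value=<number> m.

value=1.335e-06 m

Intermediates are shown rounded, and all arithmetic maintains full precision, and one final rounding: four significant digits.
Convert: Sliding speed v = 118.4 mm/s = 0.1184 m/s. Path length L = v·t = 0.1184 m/s × 103.5 s = 12.25 m.
Convert: Hardness H = 0.9201 GPa = 9.201e+08 Pa.
Convert: Pad sides 12.17 mm × 9.743 mm = 0.01217 m × 0.009743 m. Contact area A = 0.01217 m × 0.009743 m = 1.186e-04 m².
As SI base values: W = 3.983 N, H = 9.201e+08 Pa, K = 2.983e-03.
Archard relation: V = K·W·L/H = 2.983e-03 · 3.983 · 12.25 / 9.201e+08 = 1.582e-10 m³.
Depth h = V/A = 1.582e-10 / 1.186e-04 = 1.335e-06 m.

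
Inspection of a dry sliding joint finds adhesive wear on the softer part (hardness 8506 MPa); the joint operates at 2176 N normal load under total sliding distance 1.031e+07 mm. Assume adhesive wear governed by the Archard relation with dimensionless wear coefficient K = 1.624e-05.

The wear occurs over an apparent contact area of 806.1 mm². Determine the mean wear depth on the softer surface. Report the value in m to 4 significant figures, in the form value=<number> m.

value=5.314e-05 m

The algebra carries exact precision. Quoted intermediates are rounded. Rounded just once, at 4 significant figures.
Distance covered L = 1.031e+07 mm = 1.031e+04 m.
Hardness H = 8506 MPa = 8.506e+09 Pa.
Contact area A = 806.1 mm² = 8.061e-04 m².
As SI base values: W = 2176 N, H = 8.506e+09 Pa, K = 1.624e-05.
Archard relation: V = K·W·L/H = 1.624e-05 · 2176 · 1.031e+04 / 8.506e+09 = 4.283e-08 m³.
Mean depth h = V/A = 4.283e-08 / 8.061e-04 = 5.314e-05 m.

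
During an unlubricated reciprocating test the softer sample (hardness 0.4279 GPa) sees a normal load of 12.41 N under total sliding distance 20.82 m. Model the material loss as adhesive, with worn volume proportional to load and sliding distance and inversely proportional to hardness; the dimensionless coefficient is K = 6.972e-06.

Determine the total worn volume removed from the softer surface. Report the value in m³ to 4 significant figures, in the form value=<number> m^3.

value=4.210e-12 m^3

The computation carries full float precision; displayed values are rounded; one last rounding: 4 significant digits.
Hardness H = 0.4279 GPa = 4.279e+08 Pa.
Expressed in SI base units: W = 12.41 N, H = 4.279e+08 Pa, K = 6.972e-06.
Apply Archard: V = K·W·L/H = 6.972e-06 · 12.41 · 20.82 / 4.279e+08 = 4.210e-12 m³.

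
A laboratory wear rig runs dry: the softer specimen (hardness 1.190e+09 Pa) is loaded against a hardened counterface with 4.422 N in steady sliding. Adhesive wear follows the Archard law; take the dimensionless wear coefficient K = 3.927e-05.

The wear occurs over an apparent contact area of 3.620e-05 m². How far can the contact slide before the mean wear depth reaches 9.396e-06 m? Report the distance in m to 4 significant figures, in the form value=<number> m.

Intermediate values are printed rounded — all working math maintains full precision; one last rounding, at 4 significant digits.
In SI base units: W = 4.422 N, H = 1.190e+09 Pa, K = 3.927e-05.
Volume at the limit: V_lim = h_lim·A = 9.396e-06 · 3.620e-05 = 3.401e-10 m³.
Sliding life L = V_lim·H/(K·W) = 3.401e-10 · 1.190e+09 / (3.927e-05 · 4.422) = 2331 m.

value=2331 m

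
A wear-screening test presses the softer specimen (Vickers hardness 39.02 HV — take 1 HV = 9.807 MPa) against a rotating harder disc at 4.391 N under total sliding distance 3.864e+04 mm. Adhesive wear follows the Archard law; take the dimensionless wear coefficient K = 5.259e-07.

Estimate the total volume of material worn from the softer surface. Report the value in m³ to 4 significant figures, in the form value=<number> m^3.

Each operation keeps full float precision — displayed values are rounded, and a single final rounding, at 4 significant figures.
Convert: Sliding distance L = 3.864e+04 mm = 38.64 m.
Convert: Hardness H = 39.02 HV × 9.807 MPa/HV = 382.7 MPa = 3.827e+08 Pa.
Working in SI base units: W = 4.391 N, H = 3.827e+08 Pa, K = 5.259e-07.
Wear volume V = K·W·L/H = 5.259e-07 · 4.391 · 38.64 / 3.827e+08 = 2.332e-13 m³.

value=2.332e-13 m^3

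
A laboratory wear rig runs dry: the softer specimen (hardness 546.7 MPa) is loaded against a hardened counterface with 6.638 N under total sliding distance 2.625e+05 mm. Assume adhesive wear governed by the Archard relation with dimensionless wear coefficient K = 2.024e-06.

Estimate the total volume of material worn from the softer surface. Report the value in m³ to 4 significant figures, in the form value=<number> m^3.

Each operation maintains full precision, and printed values are rounded. Rounded just once to 4 significant figures.
Distance covered L = 2.625e+05 mm = 262.5 m.
Hardness H = 546.7 MPa = 5.467e+08 Pa.
Restated in SI base units: W = 6.638 N, H = 5.467e+08 Pa, K = 2.024e-06.
The Archard volume V = K·W·L/H = 2.024e-06 · 6.638 · 262.5 / 5.467e+08 = 6.451e-12 m³.

value=6.451e-12 m^3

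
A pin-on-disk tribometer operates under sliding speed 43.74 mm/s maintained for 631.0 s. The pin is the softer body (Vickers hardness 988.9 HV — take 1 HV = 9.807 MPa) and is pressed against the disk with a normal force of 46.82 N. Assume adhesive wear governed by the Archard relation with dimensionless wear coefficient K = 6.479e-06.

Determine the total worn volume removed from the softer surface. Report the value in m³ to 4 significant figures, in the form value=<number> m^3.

value=8.633e-13 m^3

The algebra carries full float precision, and intermediates appear rounded; rounded once at the end: four significant figures.
Convert: Sliding speed v = 43.74 mm/s = 0.04374 m/s. The distance L = v·t = 0.04374 m/s × 631.0 s = 27.60 m.
Convert: Hardness H = 988.9 HV × 9.807 MPa/HV = 9698 MPa = 9.698e+09 Pa.
As SI base values: W = 46.82 N, H = 9.698e+09 Pa, K = 6.479e-06.
Archard volume V = K·W·L/H = 6.479e-06 · 46.82 · 27.60 / 9.698e+09 = 8.633e-13 m³.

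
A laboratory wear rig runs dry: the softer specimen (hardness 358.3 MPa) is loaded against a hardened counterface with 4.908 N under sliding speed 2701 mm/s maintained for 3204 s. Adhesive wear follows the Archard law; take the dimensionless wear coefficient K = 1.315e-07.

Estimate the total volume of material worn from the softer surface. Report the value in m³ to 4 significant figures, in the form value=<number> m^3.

value=1.559e-11 m^3

The intermediates are printed rounded, and all working math holds exact precision. Rounded once at the end to four significant digits.
Convert: Sliding speed v = 2701 mm/s = 2.701 m/s. Path length L = v·t = 2.701 m/s × 3204 s = 8654 m.
Convert: Hardness H = 358.3 MPa = 3.583e+08 Pa.
SI base units throughout: W = 4.908 N, H = 3.583e+08 Pa, K = 1.315e-07.
Worn volume V = K·W·L/H = 1.315e-07 · 4.908 · 8654 / 3.583e+08 = 1.559e-11 m³.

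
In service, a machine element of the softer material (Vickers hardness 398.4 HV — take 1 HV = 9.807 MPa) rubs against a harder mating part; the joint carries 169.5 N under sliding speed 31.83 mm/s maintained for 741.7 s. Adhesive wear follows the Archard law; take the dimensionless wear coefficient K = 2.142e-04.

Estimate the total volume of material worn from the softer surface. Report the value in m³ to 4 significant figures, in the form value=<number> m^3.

value=2.194e-10 m^3

Intermediate values are shown rounded; all arithmetic holds full precision. Rounded just once, at four significant digits.
Convert: Sliding speed v = 31.83 mm/s = 0.03183 m/s. Path length L = v·t = 0.03183 m/s × 741.7 s = 23.61 m.
Convert: Hardness H = 398.4 HV × 9.807 MPa/HV = 3907 MPa = 3.907e+09 Pa.
In SI base units: W = 169.5 N, H = 3.907e+09 Pa, K = 2.142e-04.
Archard volume V = K·W·L/H = 2.142e-04 · 169.5 · 23.61 / 3.907e+09 = 2.194e-10 m³.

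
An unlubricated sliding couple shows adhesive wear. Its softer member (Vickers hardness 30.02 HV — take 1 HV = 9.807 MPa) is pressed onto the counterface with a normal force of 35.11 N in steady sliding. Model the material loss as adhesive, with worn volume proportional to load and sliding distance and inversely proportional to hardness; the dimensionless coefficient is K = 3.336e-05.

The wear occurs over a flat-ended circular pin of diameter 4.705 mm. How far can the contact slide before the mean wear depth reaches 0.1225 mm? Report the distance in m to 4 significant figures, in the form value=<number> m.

The intermediates are displayed rounded. All working math holds exact precision, and rounded just once, at four significant digits.
Hardness H = 30.02 HV × 9.807 MPa/HV = 294.4 MPa = 2.944e+08 Pa.
Pin diameter d = 4.705 mm = 0.004705 m. Contact area A = π·d²/4 = π·(0.004705 m)²/4 = 1.739e-05 m².
Depth limit h_lim = 0.1225 mm = 1.225e-04 m.
Working in SI base units: W = 35.11 N, H = 2.944e+08 Pa, K = 3.336e-05.
Volume at the limit: V_lim = h_lim·A = 1.225e-04 · 1.739e-05 = 2.130e-09 m³.
Inverting, life L = V_lim·H/(K·W) = 2.130e-09 · 2.944e+08 / (3.336e-05 · 35.11) = 535.3 m.

value=535.3 m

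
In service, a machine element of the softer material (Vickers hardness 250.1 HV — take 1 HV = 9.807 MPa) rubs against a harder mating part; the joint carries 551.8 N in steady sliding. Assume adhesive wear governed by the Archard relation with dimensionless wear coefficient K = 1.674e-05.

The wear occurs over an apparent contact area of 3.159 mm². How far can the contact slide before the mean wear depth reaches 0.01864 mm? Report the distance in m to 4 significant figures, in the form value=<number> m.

Shown intermediates are rounded. The computation maintains full precision, and one last rounding to four significant digits.
Convert: Hardness H = 250.1 HV × 9.807 MPa/HV = 2453 MPa = 2.453e+09 Pa.
Convert: Contact area A = 3.159 mm² = 3.159e-06 m².
Convert: Depth limit h_lim = 0.01864 mm = 1.864e-05 m.
As SI base values: W = 551.8 N, H = 2.453e+09 Pa, K = 1.674e-05.
Permissible volume V_lim = h_lim·A = 1.864e-05 · 3.159e-06 = 5.888e-11 m³.
Inverting, life L = V_lim·H/(K·W) = 5.888e-11 · 2.453e+09 / (1.674e-05 · 551.8) = 15.64 m.

value=15.64 m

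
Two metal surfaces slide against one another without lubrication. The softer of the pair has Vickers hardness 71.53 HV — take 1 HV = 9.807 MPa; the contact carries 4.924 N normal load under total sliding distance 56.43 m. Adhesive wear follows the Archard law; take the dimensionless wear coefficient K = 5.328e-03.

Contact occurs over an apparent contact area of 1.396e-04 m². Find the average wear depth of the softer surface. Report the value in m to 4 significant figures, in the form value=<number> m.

Quoted intermediates are rounded, and all arithmetic holds exact precision — rounded once at the end, at 4 significant digits.
Convert: Hardness H = 71.53 HV × 9.807 MPa/HV = 701.5 MPa = 7.015e+08 Pa.
Restated in SI base units: W = 4.924 N, H = 7.015e+08 Pa, K = 5.328e-03.
Archard relation: V = K·W·L/H = 5.328e-03 · 4.924 · 56.43 / 7.015e+08 = 2.110e-09 m³.
Mean wear depth h = V/A = 2.110e-09 / 1.396e-04 = 1.512e-05 m.

value=1.512e-05 m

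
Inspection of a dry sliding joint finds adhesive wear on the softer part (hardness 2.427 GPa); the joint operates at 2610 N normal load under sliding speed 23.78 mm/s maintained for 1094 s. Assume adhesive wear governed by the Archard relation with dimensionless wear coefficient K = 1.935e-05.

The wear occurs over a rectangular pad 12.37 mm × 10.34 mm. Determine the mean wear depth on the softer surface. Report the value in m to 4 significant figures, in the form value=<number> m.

Intermediate values are displayed rounded, and all working math keeps full float precision, and one last rounding, at 4 significant figures.
Sliding speed v = 23.78 mm/s = 0.02378 m/s. Distance covered L = v·t = 0.02378 m/s × 1094 s = 26.02 m.
Hardness H = 2.427 GPa = 2.427e+09 Pa.
Pad sides 12.37 mm × 10.34 mm = 0.01237 m × 0.01034 m. Contact area A = 0.01237 m × 0.01034 m = 1.279e-04 m².
Collected in SI base units: W = 2610 N, H = 2.427e+09 Pa, K = 1.935e-05.
Volume removed: V = K·W·L/H = 1.935e-05 · 2610 · 26.02 / 2.427e+09 = 5.414e-10 m³.
Wear depth h = V/A = 5.414e-10 / 1.279e-04 = 4.232e-06 m.

value=4.232e-06 m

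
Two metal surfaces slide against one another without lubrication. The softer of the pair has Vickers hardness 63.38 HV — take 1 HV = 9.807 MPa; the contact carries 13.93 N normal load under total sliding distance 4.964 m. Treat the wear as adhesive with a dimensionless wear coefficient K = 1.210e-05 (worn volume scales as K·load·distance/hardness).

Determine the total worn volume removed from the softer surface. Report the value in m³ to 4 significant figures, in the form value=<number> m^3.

All arithmetic maintains full precision. Shown intermediates are rounded — rounded just once, at four significant figures.
Convert: Hardness H = 63.38 HV × 9.807 MPa/HV = 621.6 MPa = 6.216e+08 Pa.
As SI base values: W = 13.93 N, H = 6.216e+08 Pa, K = 1.210e-05.
Archard volume V = K·W·L/H = 1.210e-05 · 13.93 · 4.964 / 6.216e+08 = 1.346e-12 m³.

value=1.346e-12 m^3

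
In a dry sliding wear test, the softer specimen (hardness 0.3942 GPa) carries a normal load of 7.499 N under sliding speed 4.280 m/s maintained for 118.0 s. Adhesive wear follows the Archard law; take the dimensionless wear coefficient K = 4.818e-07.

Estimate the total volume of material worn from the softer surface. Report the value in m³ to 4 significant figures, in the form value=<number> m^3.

Intermediate values are printed rounded. Each operation holds full precision. Rounded just once: four significant figures.
Convert: The distance L = v·t = 4.280 m/s × 118.0 s = 505.0 m.
Convert: Hardness H = 0.3942 GPa = 3.942e+08 Pa.
In SI base units: W = 7.499 N, H = 3.942e+08 Pa, K = 4.818e-07.
Wear volume V = K·W·L/H = 4.818e-07 · 7.499 · 505.0 / 3.942e+08 = 4.629e-12 m³.

value=4.629e-12 m^3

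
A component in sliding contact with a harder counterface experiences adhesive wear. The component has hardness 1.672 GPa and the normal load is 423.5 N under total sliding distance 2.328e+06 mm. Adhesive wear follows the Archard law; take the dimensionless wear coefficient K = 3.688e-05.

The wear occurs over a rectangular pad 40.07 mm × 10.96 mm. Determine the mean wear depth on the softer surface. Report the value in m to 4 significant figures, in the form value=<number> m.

Intermediates are displayed rounded; each operation holds full precision. Rounded once at the end, at four significant digits.
Convert: The distance L = 2.328e+06 mm = 2328 m.
Convert: Hardness H = 1.672 GPa = 1.672e+09 Pa.
Convert: Pad sides 40.07 mm × 10.96 mm = 0.04007 m × 0.01096 m. Contact area A = 0.04007 m × 0.01096 m = 4.392e-04 m².
Working in SI base units: W = 423.5 N, H = 1.672e+09 Pa, K = 3.688e-05.
Archard volume V = K·W·L/H = 3.688e-05 · 423.5 · 2328 / 1.672e+09 = 2.175e-08 m³.
Depth of wear h = V/A = 2.175e-08 / 4.392e-04 = 4.952e-05 m.

value=4.952e-05 m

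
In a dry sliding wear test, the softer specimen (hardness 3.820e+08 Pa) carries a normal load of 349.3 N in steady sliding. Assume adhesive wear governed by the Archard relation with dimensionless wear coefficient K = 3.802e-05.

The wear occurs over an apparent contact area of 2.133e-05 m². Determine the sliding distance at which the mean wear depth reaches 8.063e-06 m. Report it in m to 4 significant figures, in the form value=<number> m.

Quoted intermediates are rounded — the algebra maintains full precision — one final rounding to four significant digits.
In SI base units: W = 349.3 N, H = 3.820e+08 Pa, K = 3.802e-05.
Wearable volume V_lim = h_lim·A = 8.063e-06 · 2.133e-05 = 1.720e-10 m³.
Sliding life L = V_lim·H/(K·W) = 1.720e-10 · 3.820e+08 / (3.802e-05 · 349.3) = 4.947 m.

value=4.947 m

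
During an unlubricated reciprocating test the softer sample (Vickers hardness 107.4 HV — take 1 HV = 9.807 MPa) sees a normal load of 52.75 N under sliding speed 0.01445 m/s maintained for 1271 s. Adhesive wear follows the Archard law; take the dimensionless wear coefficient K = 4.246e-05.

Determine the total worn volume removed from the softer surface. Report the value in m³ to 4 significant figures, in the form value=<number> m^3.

value=3.905e-11 m^3

Each operation keeps full float precision — the intermediates are printed rounded — a lone final rounding, at 4 significant figures.
Convert: The distance L = v·t = 0.01445 m/s × 1271 s = 18.37 m.
Convert: Hardness H = 107.4 HV × 9.807 MPa/HV = 1053 MPa = 1.053e+09 Pa.
Restated in SI base units: W = 52.75 N, H = 1.053e+09 Pa, K = 4.246e-05.
The Archard volume V = K·W·L/H = 4.246e-05 · 52.75 · 18.37 / 1.053e+09 = 3.905e-11 m³.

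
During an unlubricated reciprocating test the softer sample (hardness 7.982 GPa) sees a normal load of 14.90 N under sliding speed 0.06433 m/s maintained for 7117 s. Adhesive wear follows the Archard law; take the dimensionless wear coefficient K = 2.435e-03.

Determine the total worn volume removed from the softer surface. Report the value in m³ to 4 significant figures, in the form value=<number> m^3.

value=2.081e-09 m^3

Intermediate values are printed rounded, and all working math keeps full float precision, and one final rounding to 4 significant digits.
Convert: The distance L = v·t = 0.06433 m/s × 7117 s = 457.8 m.
Convert: Hardness H = 7.982 GPa = 7.982e+09 Pa.
Working in SI base units: W = 14.90 N, H = 7.982e+09 Pa, K = 2.435e-03.
By Archard's law, V = K·W·L/H = 2.435e-03 · 14.90 · 457.8 / 7.982e+09 = 2.081e-09 m³.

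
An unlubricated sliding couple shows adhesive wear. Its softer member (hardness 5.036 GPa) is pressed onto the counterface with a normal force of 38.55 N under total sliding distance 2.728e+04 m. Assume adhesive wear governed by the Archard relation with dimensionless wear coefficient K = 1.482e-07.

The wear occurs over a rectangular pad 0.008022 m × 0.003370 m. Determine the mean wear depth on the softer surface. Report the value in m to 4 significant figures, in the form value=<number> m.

value=1.145e-06 m

Intermediates are displayed rounded; the computation maintains full float precision; rounded once at the end to 4 significant digits.
Convert: Hardness H = 5.036 GPa = 5.036e+09 Pa.
Convert: Contact area A = 0.008022 m × 0.003370 m = 2.703e-05 m².
Working in SI base units: W = 38.55 N, H = 5.036e+09 Pa, K = 1.482e-07.
By Archard's law, V = K·W·L/H = 1.482e-07 · 38.55 · 2.728e+04 / 5.036e+09 = 3.095e-11 m³.
Wear depth h = V/A = 3.095e-11 / 2.703e-05 = 1.145e-06 m.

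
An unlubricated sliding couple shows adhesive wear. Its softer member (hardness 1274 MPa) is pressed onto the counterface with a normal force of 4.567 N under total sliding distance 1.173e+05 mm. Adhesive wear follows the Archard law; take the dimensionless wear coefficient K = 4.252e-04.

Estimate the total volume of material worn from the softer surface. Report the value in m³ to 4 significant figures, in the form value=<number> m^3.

Intermediate values appear rounded, and each operation holds full precision, and rounded just once to four significant figures.
Convert: Total distance L = 1.173e+05 mm = 117.3 m.
Convert: Hardness H = 1274 MPa = 1.274e+09 Pa.
In SI base units: W = 4.567 N, H = 1.274e+09 Pa, K = 4.252e-04.
Archard relation: V = K·W·L/H = 4.252e-04 · 4.567 · 117.3 / 1.274e+09 = 1.788e-10 m³.

value=1.788e-10 m^3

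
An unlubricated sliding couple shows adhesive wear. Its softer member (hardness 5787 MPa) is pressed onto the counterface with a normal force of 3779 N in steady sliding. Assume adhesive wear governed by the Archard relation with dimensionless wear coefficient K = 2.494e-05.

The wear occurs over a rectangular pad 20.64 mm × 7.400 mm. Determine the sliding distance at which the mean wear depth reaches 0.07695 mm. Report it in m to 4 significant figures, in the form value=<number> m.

Intermediates appear rounded. Every step maintains exact precision. Rounded once at the end to 4 significant figures.
Hardness H = 5787 MPa = 5.787e+09 Pa.
Pad sides 20.64 mm × 7.400 mm = 0.02064 m × 0.007400 m. Contact area A = 0.02064 m × 0.007400 m = 1.527e-04 m².
Depth limit h_lim = 0.07695 mm = 7.695e-05 m.
Collected in SI base units: W = 3779 N, H = 5.787e+09 Pa, K = 2.494e-05.
At the depth limit, V_lim = h_lim·A = 7.695e-05 · 1.527e-04 = 1.175e-08 m³.
Life L = V_lim·H/(K·W) = 1.175e-08 · 5.787e+09 / (2.494e-05 · 3779) = 721.7 m.

value=721.7 m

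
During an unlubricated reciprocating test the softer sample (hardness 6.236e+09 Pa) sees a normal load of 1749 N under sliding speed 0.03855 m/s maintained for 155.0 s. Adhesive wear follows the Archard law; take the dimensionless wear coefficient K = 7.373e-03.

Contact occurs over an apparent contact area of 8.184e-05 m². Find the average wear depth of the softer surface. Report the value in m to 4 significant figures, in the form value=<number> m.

All working math holds full precision, and the intermediates are displayed rounded, and a lone final rounding, at 4 significant digits.
Sliding distance L = v·t = 0.03855 m/s × 155.0 s = 5.975 m.
Restated in SI base units: W = 1749 N, H = 6.236e+09 Pa, K = 7.373e-03.
The Archard volume V = K·W·L/H = 7.373e-03 · 1749 · 5.975 / 6.236e+09 = 1.236e-08 m³.
Depth of wear h = V/A = 1.236e-08 / 8.184e-05 = 1.510e-04 m.

value=1.510e-04 m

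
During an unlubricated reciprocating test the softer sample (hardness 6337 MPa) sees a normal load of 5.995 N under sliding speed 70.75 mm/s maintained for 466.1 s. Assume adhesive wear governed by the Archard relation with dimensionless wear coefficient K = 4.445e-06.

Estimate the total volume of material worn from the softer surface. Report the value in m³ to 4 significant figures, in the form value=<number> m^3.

Each operation holds exact precision. Intermediates appear rounded, and rounded just once to four significant digits.
Convert: Sliding speed v = 70.75 mm/s = 0.07075 m/s. Distance L = v·t = 0.07075 m/s × 466.1 s = 32.98 m.
Convert: Hardness H = 6337 MPa = 6.337e+09 Pa.
SI base units throughout: W = 5.995 N, H = 6.337e+09 Pa, K = 4.445e-06.
Archard relation: V = K·W·L/H = 4.445e-06 · 5.995 · 32.98 / 6.337e+09 = 1.387e-13 m³.

value=1.387e-13 m^3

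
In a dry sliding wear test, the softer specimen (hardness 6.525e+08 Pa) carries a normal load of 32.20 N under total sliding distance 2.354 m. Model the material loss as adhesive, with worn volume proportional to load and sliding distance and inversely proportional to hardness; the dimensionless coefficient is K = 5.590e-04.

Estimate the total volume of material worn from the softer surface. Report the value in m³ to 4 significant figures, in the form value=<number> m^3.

value=6.494e-11 m^3

Intermediate values are displayed rounded. The algebra maintains exact precision. Rounded just once to 4 significant digits.
SI base units throughout: W = 32.20 N, H = 6.525e+08 Pa, K = 5.590e-04.
Apply Archard: V = K·W·L/H = 5.590e-04 · 32.20 · 2.354 / 6.525e+08 = 6.494e-11 m³.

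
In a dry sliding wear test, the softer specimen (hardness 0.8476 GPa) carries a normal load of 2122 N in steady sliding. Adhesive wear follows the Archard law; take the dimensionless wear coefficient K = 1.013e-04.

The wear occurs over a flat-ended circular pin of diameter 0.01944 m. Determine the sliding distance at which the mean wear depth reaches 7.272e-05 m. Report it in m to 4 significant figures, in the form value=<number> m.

value=85.11 m

All working math maintains exact precision, and the intermediates are printed rounded, and rounded once at the end, at four significant digits.
Hardness H = 0.8476 GPa = 8.476e+08 Pa.
Contact area A = π·d²/4 = π·(0.01944 m)²/4 = 2.968e-04 m².
In SI base units: W = 2122 N, H = 8.476e+08 Pa, K = 1.013e-04.
Allowed volume V_lim = h_lim·A = 7.272e-05 · 2.968e-04 = 2.158e-08 m³.
Sliding life L = V_lim·H/(K·W) = 2.158e-08 · 8.476e+08 / (1.013e-04 · 2122) = 85.11 m.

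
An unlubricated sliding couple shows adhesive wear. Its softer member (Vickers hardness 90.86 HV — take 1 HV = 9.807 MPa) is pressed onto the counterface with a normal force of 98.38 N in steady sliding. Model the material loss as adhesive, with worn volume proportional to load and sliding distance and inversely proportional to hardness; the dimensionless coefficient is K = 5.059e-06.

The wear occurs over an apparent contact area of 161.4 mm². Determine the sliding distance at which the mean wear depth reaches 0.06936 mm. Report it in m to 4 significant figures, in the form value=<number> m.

Intermediates are shown rounded; each operation holds full float precision, and one last rounding to 4 significant figures.
Convert: Hardness H = 90.86 HV × 9.807 MPa/HV = 891.1 MPa = 8.911e+08 Pa.
Convert: Contact area A = 161.4 mm² = 1.614e-04 m².
Convert: Depth limit h_lim = 0.06936 mm = 6.936e-05 m.
As SI base values: W = 98.38 N, H = 8.911e+08 Pa, K = 5.059e-06.
Volume at the limit: V_lim = h_lim·A = 6.936e-05 · 1.614e-04 = 1.119e-08 m³.
Inverting, life L = V_lim·H/(K·W) = 1.119e-08 · 8.911e+08 / (5.059e-06 · 98.38) = 2.004e+04 m.

value=2.004e+04 m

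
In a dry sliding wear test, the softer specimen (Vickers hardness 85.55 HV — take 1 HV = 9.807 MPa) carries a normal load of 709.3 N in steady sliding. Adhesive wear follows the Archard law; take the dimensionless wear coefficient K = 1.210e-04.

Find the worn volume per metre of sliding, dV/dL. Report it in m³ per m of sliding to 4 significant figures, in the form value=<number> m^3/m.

value=1.023e-10 m^3/m

Intermediates are displayed rounded, and every step maintains full precision — rounded once at the end to four significant digits.
Hardness H = 85.55 HV × 9.807 MPa/HV = 839.0 MPa = 8.390e+08 Pa.
SI base units throughout: W = 709.3 N, H = 8.390e+08 Pa, K = 1.210e-04.
The wear rate dV/dL = K·W/H, so: 1.210e-04 · 709.3 / 8.390e+08 = 1.023e-10 m³/m.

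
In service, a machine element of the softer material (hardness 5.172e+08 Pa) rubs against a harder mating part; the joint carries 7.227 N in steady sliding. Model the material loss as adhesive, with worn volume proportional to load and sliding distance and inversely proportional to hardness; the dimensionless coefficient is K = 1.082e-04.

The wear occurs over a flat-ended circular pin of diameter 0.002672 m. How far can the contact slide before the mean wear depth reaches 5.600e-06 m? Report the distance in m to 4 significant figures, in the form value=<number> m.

value=20.77 m

All working math holds full float precision — the intermediates are displayed rounded — one last rounding, at four significant figures.
Convert: Contact area A = π·d²/4 = π·(0.002672 m)²/4 = 5.607e-06 m².
Expressed in SI base units: W = 7.227 N, H = 5.172e+08 Pa, K = 1.082e-04.
Allowed volume V_lim = h_lim·A = 5.600e-06 · 5.607e-06 = 3.140e-11 m³.
Inverting, life L = V_lim·H/(K·W) = 3.140e-11 · 5.172e+08 / (1.082e-04 · 7.227) = 20.77 m.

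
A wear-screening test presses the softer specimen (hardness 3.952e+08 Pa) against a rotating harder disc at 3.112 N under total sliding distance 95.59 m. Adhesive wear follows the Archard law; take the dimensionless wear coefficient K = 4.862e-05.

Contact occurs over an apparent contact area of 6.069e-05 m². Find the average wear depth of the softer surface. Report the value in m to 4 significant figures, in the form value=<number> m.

value=6.030e-07 m

All working math keeps full float precision; intermediates appear rounded; a single final rounding: 4 significant digits.
Collected in SI base units: W = 3.112 N, H = 3.952e+08 Pa, K = 4.862e-05.
The Archard volume V = K·W·L/H = 4.862e-05 · 3.112 · 95.59 / 3.952e+08 = 3.660e-11 m³.
Depth h = V/A = 3.660e-11 / 6.069e-05 = 6.030e-07 m.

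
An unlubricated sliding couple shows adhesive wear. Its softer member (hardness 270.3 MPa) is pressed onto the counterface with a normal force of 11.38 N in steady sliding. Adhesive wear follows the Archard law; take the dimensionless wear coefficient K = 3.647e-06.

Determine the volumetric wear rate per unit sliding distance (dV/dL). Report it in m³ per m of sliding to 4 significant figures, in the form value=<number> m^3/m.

All working math maintains exact precision, and intermediates are shown rounded; a lone final rounding: 4 significant figures.
Hardness H = 270.3 MPa = 2.703e+08 Pa.
SI base units throughout: W = 11.38 N, H = 2.703e+08 Pa, K = 3.647e-06.
Rate of wear dV/dL = K·W/H, so: 3.647e-06 · 11.38 / 2.703e+08 = 1.535e-13 m³/m.

value=1.535e-13 m^3/m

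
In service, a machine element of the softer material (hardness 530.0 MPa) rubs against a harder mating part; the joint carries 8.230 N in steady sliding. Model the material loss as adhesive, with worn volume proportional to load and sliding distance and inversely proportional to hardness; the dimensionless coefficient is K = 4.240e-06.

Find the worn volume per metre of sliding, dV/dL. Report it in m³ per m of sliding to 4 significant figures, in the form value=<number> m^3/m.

The computation holds full float precision, and shown intermediates are rounded; one last rounding to 4 significant figures.
Hardness H = 530.0 MPa = 5.300e+08 Pa.
SI base units throughout: W = 8.230 N, H = 5.300e+08 Pa, K = 4.240e-06.
Rate of wear dV/dL = K·W/H — distance-free: 4.240e-06 · 8.230 / 5.300e+08 = 6.584e-14 m³/m.

value=6.584e-14 m^3/m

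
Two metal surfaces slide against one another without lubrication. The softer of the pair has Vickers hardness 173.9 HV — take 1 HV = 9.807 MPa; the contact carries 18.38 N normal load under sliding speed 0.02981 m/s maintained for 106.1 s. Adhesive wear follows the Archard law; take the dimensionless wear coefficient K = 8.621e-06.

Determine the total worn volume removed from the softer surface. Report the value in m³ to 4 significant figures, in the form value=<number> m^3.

Printed values are rounded — all working math maintains full precision — a single final rounding, at four significant digits.
Convert: The distance L = v·t = 0.02981 m/s × 106.1 s = 3.163 m.
Convert: Hardness H = 173.9 HV × 9.807 MPa/HV = 1705 MPa = 1.705e+09 Pa.
Collected in SI base units: W = 18.38 N, H = 1.705e+09 Pa, K = 8.621e-06.
Worn volume V = K·W·L/H = 8.621e-06 · 18.38 · 3.163 / 1.705e+09 = 2.939e-13 m³.

value=2.939e-13 m^3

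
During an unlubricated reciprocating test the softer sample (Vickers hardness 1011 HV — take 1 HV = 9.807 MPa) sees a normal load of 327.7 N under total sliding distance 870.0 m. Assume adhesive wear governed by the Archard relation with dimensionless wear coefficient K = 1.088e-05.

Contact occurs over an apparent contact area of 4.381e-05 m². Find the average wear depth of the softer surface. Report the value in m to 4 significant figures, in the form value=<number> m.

value=7.141e-06 m

Intermediates appear rounded, and all working math runs at full precision; one final rounding: four significant digits.
Convert: Hardness H = 1011 HV × 9.807 MPa/HV = 9915 MPa = 9.915e+09 Pa.
Collected in SI base units: W = 327.7 N, H = 9.915e+09 Pa, K = 1.088e-05.
Archard volume V = K·W·L/H = 1.088e-05 · 327.7 · 870.0 / 9.915e+09 = 3.129e-10 m³.
Depth of wear h = V/A = 3.129e-10 / 4.381e-05 = 7.141e-06 m.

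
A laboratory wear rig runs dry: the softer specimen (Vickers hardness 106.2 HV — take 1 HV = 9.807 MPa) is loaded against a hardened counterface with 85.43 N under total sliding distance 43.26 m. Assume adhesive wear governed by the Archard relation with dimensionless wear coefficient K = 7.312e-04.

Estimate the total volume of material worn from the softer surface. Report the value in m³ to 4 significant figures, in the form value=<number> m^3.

Intermediates appear rounded. Each operation maintains full precision, and rounded just once, at 4 significant figures.
Hardness H = 106.2 HV × 9.807 MPa/HV = 1042 MPa = 1.042e+09 Pa.
In SI base units: W = 85.43 N, H = 1.042e+09 Pa, K = 7.312e-04.
Archard volume V = K·W·L/H = 7.312e-04 · 85.43 · 43.26 / 1.042e+09 = 2.595e-09 m³.

value=2.595e-09 m^3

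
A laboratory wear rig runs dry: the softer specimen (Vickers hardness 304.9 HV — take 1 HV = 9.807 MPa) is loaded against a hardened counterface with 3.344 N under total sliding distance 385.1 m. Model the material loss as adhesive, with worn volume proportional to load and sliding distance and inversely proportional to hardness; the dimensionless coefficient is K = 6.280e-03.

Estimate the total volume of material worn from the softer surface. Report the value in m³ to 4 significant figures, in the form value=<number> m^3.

value=2.705e-09 m^3

Intermediate values appear rounded; all working math holds full precision. Rounded once at the end to 4 significant digits.
Hardness H = 304.9 HV × 9.807 MPa/HV = 2990 MPa = 2.990e+09 Pa.
Expressed in SI base units: W = 3.344 N, H = 2.990e+09 Pa, K = 6.280e-03.
Apply Archard: V = K·W·L/H = 6.280e-03 · 3.344 · 385.1 / 2.990e+09 = 2.705e-09 m³.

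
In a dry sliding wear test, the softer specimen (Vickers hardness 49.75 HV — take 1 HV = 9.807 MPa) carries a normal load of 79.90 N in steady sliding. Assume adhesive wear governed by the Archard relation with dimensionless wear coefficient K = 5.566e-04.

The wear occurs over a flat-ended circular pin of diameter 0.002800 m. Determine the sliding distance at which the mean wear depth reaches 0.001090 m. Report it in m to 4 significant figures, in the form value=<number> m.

value=73.63 m

Intermediate values are printed rounded, and all working math runs at full float precision, and a lone final rounding to 4 significant figures.
Hardness H = 49.75 HV × 9.807 MPa/HV = 487.9 MPa = 4.879e+08 Pa.
Contact area A = π·d²/4 = π·(0.002800 m)²/4 = 6.158e-06 m².
Expressed in SI base units: W = 79.90 N, H = 4.879e+08 Pa, K = 5.566e-04.
At the depth limit, V_lim = h_lim·A = 0.001090 · 6.158e-06 = 6.712e-09 m³.
Sliding life L = V_lim·H/(K·W) = 6.712e-09 · 4.879e+08 / (5.566e-04 · 79.90) = 73.63 m.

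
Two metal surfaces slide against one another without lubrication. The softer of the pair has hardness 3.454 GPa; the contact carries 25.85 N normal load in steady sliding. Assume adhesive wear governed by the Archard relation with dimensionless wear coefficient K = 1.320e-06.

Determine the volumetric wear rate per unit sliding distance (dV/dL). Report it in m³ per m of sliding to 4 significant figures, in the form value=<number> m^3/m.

value=9.879e-15 m^3/m

The computation runs at full float precision. The intermediates appear rounded. Rounded just once, at four significant digits.
Convert: Hardness H = 3.454 GPa = 3.454e+09 Pa.
Expressed in SI base units: W = 25.85 N, H = 3.454e+09 Pa, K = 1.320e-06.
Sliding wear rate dV/dL = K·W/H, per unit distance: 1.320e-06 · 25.85 / 3.454e+09 = 9.879e-15 m³/m.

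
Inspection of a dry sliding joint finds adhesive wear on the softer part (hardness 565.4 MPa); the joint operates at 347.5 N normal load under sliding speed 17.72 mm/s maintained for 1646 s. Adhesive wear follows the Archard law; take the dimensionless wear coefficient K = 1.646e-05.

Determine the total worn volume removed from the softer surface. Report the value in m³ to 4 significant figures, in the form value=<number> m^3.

All working math carries full float precision, and the intermediates are printed rounded. Rounded just once, at four significant digits.
Convert: Sliding speed v = 17.72 mm/s = 0.01772 m/s. Path length L = v·t = 0.01772 m/s × 1646 s = 29.17 m.
Convert: Hardness H = 565.4 MPa = 5.654e+08 Pa.
In SI base units: W = 347.5 N, H = 5.654e+08 Pa, K = 1.646e-05.
Volume removed: V = K·W·L/H = 1.646e-05 · 347.5 · 29.17 / 5.654e+08 = 2.951e-10 m³.

value=2.951e-10 m^3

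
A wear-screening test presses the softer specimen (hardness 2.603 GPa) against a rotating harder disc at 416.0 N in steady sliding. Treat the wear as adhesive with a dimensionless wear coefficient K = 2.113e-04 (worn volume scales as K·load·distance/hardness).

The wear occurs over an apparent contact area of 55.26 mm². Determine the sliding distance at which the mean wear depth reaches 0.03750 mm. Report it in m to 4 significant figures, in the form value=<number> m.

value=61.37 m

Every step keeps exact precision; printed values are rounded, and rounded just once, at four significant digits.
Convert: Hardness H = 2.603 GPa = 2.603e+09 Pa.
Convert: Contact area A = 55.26 mm² = 5.526e-05 m².
Convert: Depth limit h_lim = 0.03750 mm = 3.750e-05 m.
Working in SI base units: W = 416.0 N, H = 2.603e+09 Pa, K = 2.113e-04.
Permissible volume V_lim = h_lim·A = 3.750e-05 · 5.526e-05 = 2.072e-09 m³.
Inverting, life L = V_lim·H/(K·W) = 2.072e-09 · 2.603e+09 / (2.113e-04 · 416.0) = 61.37 m.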